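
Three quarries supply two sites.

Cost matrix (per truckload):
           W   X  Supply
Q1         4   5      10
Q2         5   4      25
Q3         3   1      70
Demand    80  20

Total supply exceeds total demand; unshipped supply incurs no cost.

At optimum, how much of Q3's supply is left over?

0

An optimal plan:
  Q1–W: 10 × 4 = 40
  Q2–W: 20 × 5 = 100
  Q3–W: 50 × 3 = 150
  Q3–X: 20 × 1 = 20
Total cost = 310.
Q3 ships 70 of its 70, leaving 0.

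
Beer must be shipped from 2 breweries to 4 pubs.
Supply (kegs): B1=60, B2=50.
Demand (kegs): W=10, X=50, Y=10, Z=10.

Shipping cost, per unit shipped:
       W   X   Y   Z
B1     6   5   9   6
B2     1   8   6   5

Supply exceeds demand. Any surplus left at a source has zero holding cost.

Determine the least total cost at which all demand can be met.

370

A cheapest plan:
  B1–X: 50 × 5 = 250
  B2–W: 10 × 1 = 10
  B2–Y: 10 × 6 = 60
  B2–Z: 10 × 5 = 50
Total = 250 + 10 + 60 + 50 = 370.
(Supply check: B1 ships 50; B2 ships 30.)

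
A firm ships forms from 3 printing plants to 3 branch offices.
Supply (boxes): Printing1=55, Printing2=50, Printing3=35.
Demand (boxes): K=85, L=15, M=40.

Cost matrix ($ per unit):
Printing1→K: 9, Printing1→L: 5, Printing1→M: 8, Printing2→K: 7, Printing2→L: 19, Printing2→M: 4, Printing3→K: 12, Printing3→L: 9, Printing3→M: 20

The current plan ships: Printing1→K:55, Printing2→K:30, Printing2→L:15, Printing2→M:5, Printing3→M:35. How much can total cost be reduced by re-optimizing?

Current plan cost = 55·9 + 30·7 + 15·19 + 5·4 + 35·20 = $1710.
Optimal plan:
  Printing1->K: 40 × $9 = $360
  Printing1->L: 15 × $5 = $75
  Printing2->K: 10 × $7 = $70
  Printing2->M: 40 × $4 = $160
  Printing3->K: 35 × $12 = $420
Optimal cost = $1085.
Saving = 1710 − 1085 = $625.

625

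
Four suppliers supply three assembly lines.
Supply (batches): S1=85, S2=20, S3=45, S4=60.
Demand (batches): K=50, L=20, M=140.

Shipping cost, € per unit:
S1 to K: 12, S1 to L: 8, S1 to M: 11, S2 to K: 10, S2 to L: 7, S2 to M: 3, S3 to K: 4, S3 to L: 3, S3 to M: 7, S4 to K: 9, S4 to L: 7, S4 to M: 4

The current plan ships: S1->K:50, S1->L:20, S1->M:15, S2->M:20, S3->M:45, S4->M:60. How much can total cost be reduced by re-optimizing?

180

Current plan cost = 50·12 + 20·8 + 15·11 + 20·3 + 45·7 + 60·4 = €1540.
Optimal plan:
  S1→K: 5 × €12 = €60
  S1→L: 20 × €8 = €160
  S1→M: 60 × €11 = €660
  S2→M: 20 × €3 = €60
  S3→K: 45 × €4 = €180
  S4→M: 60 × €4 = €240
Optimal cost = €1360.
Saving = 1540 − 1360 = €180.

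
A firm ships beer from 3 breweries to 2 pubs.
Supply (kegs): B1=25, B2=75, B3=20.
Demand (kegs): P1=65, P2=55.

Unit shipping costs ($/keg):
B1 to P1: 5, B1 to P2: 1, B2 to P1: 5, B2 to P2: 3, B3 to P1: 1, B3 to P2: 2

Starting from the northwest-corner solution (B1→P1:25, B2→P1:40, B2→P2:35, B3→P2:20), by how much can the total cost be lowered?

Current plan cost = 25·5 + 40·5 + 35·3 + 20·2 = $470.
Optimal plan:
  B1->P2: 25 × $1 = $25
  B2->P1: 45 × $5 = $225
  B2->P2: 30 × $3 = $90
  B3->P1: 20 × $1 = $20
Optimal cost = $360.
Saving = 470 − 360 = $110.

110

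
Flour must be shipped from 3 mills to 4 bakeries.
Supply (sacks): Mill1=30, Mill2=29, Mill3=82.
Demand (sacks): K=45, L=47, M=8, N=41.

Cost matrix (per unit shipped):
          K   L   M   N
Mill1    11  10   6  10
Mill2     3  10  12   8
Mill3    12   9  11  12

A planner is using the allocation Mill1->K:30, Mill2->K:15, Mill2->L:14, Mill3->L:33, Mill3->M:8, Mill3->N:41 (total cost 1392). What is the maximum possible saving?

Current plan cost = 30·11 + 15·3 + 14·10 + 33·9 + 8·11 + 41·12 = 1392.
Optimal plan:
  Mill1→M: 8 sacks
  Mill1→N: 22 sacks
  Mill2→K: 29 sacks
  Mill3→K: 16 sacks
  Mill3→L: 47 sacks
  Mill3→N: 19 sacks
Optimal cost = 1198.
Saving = 1392 − 1198 = 194.

194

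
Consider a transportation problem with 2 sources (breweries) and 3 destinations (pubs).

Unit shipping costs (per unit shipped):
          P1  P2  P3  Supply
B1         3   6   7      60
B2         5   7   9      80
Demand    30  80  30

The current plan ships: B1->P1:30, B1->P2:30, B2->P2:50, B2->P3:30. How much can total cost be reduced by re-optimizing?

30

Current plan cost = 30·3 + 30·6 + 50·7 + 30·9 = 890.
Optimal plan:
  B1 to P1: 30 kegs
  B1 to P3: 30 kegs
  B2 to P2: 80 kegs
Optimal cost = 860.
Saving = 890 − 860 = 30.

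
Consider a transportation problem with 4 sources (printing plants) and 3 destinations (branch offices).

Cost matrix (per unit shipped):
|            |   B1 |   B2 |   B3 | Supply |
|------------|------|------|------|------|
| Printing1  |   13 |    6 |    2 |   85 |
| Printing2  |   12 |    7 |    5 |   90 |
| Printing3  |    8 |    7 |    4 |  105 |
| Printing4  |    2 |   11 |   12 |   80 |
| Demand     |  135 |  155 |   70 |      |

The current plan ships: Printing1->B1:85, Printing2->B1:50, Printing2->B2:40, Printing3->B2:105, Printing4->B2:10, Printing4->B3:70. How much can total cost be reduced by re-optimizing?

1860

Current plan cost = 85·13 + 50·12 + 40·7 + 105·7 + 10·11 + 70·12 = 3670.
Optimal plan:
  Printing1→B2: 15 boxes
  Printing1→B3: 70 boxes
  Printing2→B2: 90 boxes
  Printing3→B1: 55 boxes
  Printing3→B2: 50 boxes
  Printing4→B1: 80 boxes
Optimal cost = 1810.
Saving = 3670 − 1810 = 1860.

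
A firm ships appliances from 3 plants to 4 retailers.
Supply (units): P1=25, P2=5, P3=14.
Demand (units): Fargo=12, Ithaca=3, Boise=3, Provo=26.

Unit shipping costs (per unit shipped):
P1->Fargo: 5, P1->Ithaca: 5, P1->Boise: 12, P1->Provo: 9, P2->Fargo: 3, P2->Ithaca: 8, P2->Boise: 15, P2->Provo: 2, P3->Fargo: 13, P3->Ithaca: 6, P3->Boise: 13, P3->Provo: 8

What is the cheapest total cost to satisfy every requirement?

296

An optimal shipping plan:
  P1→Fargo: 12 × 5 = 60
  P1→Ithaca: 3 × 5 = 15
  P1→Boise: 3 × 12 = 36
  P1→Provo: 7 × 9 = 63
  P2→Provo: 5 × 2 = 10
  P3→Provo: 14 × 8 = 112
Total = 60 + 15 + 36 + 63 + 10 + 112 = 296.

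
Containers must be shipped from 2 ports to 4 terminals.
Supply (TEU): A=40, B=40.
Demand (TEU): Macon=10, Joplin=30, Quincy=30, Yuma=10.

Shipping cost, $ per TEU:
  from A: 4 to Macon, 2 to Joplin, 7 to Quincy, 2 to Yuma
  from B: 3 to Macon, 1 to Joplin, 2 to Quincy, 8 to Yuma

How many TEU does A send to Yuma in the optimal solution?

10

Optimal shipments:
  A→Macon: 10 × $4 = $40
  A→Joplin: 20 × $2 = $40
  A→Yuma: 10 × $2 = $20
  B→Joplin: 10 × $1 = $10
  B→Quincy: 30 × $2 = $60
Total cost = $170.
So A→Yuma carries 10 TEU.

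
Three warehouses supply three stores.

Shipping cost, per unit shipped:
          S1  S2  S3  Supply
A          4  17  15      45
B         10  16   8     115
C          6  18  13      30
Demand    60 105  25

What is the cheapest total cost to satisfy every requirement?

2180

Optimal allocation:
  A–S1: 45 × 4 = 180
  B–S2: 90 × 16 = 1440
  B–S3: 25 × 8 = 200
  C–S1: 15 × 6 = 90
  C–S2: 15 × 18 = 270
Total = 180 + 1440 + 200 + 90 + 270 = 2180.
(Supply check: A ships 45; B ships 115; C ships 30.)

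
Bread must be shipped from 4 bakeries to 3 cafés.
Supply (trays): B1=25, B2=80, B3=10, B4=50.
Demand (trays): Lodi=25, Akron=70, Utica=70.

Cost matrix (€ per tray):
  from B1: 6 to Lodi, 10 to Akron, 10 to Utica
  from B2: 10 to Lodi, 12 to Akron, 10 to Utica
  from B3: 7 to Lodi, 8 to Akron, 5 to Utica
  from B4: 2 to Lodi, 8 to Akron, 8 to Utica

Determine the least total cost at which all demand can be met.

1390

One minimum-cost allocation:
  B1->Akron: 25 × €10 = €250
  B2->Akron: 20 × €12 = €240
  B2->Utica: 60 × €10 = €600
  B3->Utica: 10 × €5 = €50
  B4->Lodi: 25 × €2 = €50
  B4->Akron: 25 × €8 = €200
Total = 250 + 240 + 600 + 50 + 50 + 200 = €1390.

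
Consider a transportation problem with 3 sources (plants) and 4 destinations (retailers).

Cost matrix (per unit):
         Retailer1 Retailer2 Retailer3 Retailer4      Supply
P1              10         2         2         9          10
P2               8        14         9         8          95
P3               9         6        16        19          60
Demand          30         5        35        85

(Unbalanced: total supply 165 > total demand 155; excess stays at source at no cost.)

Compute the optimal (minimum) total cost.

1330

One minimum-cost allocation:
  P1→Retailer3: 10 × 2 = 20
  P2→Retailer3: 10 × 9 = 90
  P2→Retailer4: 85 × 8 = 680
  P3→Retailer1: 30 × 9 = 270
  P3→Retailer2: 5 × 6 = 30
  P3→Retailer3: 15 × 16 = 240
Total = 20 + 90 + 680 + 270 + 30 + 240 = 1330.
(Supply check: P1 ships 10; P2 ships 95; P3 ships 50.)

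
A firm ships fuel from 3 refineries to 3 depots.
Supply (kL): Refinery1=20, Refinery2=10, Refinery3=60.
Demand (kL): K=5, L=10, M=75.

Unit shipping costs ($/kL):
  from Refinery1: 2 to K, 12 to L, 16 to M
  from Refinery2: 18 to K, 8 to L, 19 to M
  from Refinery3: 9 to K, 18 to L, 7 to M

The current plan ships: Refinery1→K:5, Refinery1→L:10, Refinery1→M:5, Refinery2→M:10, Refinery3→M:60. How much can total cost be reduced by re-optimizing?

Current plan cost = 5·2 + 10·12 + 5·16 + 10·19 + 60·7 = $820.
Optimal plan:
  Refinery1–K: 5 × $2 = $10
  Refinery1–M: 15 × $16 = $240
  Refinery2–L: 10 × $8 = $80
  Refinery3–M: 60 × $7 = $420
Optimal cost = $750.
Saving = 820 − 750 = $70.

70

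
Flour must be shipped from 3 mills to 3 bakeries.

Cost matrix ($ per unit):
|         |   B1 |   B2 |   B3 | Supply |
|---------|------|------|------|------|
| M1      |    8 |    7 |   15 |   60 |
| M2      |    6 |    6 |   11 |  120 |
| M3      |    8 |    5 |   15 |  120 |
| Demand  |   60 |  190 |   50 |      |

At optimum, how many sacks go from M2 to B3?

Optimal shipments:
  M1–B2: 60 sacks
  M2–B1: 60 sacks
  M2–B2: 10 sacks
  M2–B3: 50 sacks
  M3–B2: 120 sacks
Total cost = $1990.
So M2→B3 carries 50 sacks.

50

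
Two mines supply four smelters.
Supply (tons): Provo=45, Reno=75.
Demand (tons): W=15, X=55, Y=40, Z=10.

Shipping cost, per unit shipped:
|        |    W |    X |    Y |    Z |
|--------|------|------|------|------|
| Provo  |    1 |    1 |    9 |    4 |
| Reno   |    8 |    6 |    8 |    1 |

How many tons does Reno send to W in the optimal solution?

Solving gives:
  Provo–W: 15 × 1 = 15
  Provo–X: 30 × 1 = 30
  Reno–X: 25 × 6 = 150
  Reno–Y: 40 × 8 = 320
  Reno–Z: 10 × 1 = 10
Total cost = 525.
The route Reno→W is not used.

0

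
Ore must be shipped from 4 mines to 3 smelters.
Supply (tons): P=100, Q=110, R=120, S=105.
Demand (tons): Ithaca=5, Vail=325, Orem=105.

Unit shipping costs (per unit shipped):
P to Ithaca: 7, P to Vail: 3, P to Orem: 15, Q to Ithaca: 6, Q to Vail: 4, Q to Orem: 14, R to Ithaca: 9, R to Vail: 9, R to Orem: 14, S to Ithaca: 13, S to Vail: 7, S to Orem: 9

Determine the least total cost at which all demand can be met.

A cheapest plan:
  P->Vail: 100 × 3 = 300
  Q->Vail: 110 × 4 = 440
  R->Ithaca: 5 × 9 = 45
  R->Vail: 115 × 9 = 1035
  S->Orem: 105 × 9 = 945
Total = 300 + 440 + 45 + 1035 + 945 = 2765.
(Supply check: P ships 100; Q ships 110; R ships 120; S ships 105.)

2765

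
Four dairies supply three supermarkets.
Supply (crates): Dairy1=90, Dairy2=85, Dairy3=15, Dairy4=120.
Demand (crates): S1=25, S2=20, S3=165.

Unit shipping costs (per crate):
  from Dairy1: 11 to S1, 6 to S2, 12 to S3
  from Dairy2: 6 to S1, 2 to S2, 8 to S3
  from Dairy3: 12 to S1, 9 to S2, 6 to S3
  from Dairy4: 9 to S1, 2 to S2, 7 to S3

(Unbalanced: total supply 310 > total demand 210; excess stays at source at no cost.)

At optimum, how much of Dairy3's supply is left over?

0

An optimal plan:
  Dairy2 to S1: 25 × 6 = 150
  Dairy2 to S2: 20 × 2 = 40
  Dairy2 to S3: 30 × 8 = 240
  Dairy3 to S3: 15 × 6 = 90
  Dairy4 to S3: 120 × 7 = 840
Total cost = 1360.
Dairy3 ships 15 of its 15, leaving 0.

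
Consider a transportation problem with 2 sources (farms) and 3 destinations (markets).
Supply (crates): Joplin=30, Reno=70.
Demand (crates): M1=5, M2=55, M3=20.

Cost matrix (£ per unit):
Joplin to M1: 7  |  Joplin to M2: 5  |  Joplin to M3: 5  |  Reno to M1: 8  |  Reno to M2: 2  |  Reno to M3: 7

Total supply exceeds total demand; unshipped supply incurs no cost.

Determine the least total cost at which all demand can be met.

One minimum-cost allocation:
  Joplin–M1: 5 crates
  Joplin–M3: 20 crates
  Reno–M2: 55 crates
Total cost = £245.

245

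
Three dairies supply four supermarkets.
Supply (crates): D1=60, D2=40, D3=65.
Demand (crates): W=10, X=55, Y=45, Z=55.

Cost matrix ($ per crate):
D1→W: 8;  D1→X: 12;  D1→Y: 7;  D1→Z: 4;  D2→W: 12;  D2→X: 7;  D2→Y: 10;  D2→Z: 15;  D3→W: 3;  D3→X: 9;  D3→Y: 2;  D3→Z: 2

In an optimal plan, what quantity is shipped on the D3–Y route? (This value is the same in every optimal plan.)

45

Optimal shipments:
  D1 to X: 5 × $12 = $60
  D1 to Z: 55 × $4 = $220
  D2 to X: 40 × $7 = $280
  D3 to W: 10 × $3 = $30
  D3 to X: 10 × $9 = $90
  D3 to Y: 45 × $2 = $90
Total cost = $770.
So D3→Y carries 45 crates.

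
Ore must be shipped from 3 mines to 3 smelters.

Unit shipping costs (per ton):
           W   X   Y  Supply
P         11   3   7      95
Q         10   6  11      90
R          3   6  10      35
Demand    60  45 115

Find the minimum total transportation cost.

1510

One minimum-cost allocation:
  P→Y: 95 × 7 = 665
  Q→W: 25 × 10 = 250
  Q→X: 45 × 6 = 270
  Q→Y: 20 × 11 = 220
  R→W: 35 × 3 = 105
Total = 665 + 250 + 270 + 220 + 105 = 1510.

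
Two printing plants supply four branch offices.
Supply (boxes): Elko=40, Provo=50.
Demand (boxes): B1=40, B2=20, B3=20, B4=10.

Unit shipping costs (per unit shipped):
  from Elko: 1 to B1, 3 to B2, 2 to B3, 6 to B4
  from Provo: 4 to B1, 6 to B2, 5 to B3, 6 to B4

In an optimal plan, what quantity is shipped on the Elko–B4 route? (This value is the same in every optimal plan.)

0

Solving gives:
  Elko→B1: 40 boxes
  Provo→B2: 20 boxes
  Provo→B3: 20 boxes
  Provo→B4: 10 boxes
Total cost = 320.
The route Elko→B4 is not used.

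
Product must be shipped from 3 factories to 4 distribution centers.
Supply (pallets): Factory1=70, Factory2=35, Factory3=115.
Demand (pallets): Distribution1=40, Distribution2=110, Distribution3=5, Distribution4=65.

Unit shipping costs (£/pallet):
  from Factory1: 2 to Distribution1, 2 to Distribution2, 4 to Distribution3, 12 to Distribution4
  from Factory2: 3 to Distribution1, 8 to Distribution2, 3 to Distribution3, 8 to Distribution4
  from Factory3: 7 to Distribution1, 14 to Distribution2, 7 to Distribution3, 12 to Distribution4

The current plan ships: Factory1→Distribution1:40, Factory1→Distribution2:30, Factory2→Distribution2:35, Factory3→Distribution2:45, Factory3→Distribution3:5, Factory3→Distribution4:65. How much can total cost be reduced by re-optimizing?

Current plan cost = 40·2 + 30·2 + 35·8 + 45·14 + 5·7 + 65·12 = £1865.
Optimal plan:
  Factory1 to Distribution2: 70 pallets
  Factory2 to Distribution2: 35 pallets
  Factory3 to Distribution1: 40 pallets
  Factory3 to Distribution2: 5 pallets
  Factory3 to Distribution3: 5 pallets
  Factory3 to Distribution4: 65 pallets
Optimal cost = £1585.
Saving = 1865 − 1585 = £280.

280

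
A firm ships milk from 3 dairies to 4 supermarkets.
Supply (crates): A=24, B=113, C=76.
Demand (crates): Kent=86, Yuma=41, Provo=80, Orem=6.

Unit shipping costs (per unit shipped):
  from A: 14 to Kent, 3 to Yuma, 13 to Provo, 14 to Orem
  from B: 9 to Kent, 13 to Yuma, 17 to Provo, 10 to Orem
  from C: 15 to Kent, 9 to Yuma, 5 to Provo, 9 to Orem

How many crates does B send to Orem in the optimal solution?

6

The minimum-cost plan:
  A→Yuma: 24 × 3 = 72
  B→Kent: 86 × 9 = 774
  B→Yuma: 17 × 13 = 221
  B→Provo: 4 × 17 = 68
  B→Orem: 6 × 10 = 60
  C→Provo: 76 × 5 = 380
Total cost = 1575.
So B→Orem carries 6 crates.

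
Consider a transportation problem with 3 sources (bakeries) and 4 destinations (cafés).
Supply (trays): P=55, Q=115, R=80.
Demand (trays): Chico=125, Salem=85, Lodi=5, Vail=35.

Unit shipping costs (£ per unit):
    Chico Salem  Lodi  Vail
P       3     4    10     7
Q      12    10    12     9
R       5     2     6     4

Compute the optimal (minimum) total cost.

1590

One minimum-cost allocation:
  P–Chico: 55 × £3 = £165
  Q–Chico: 70 × £12 = £840
  Q–Salem: 5 × £10 = £50
  Q–Lodi: 5 × £12 = £60
  Q–Vail: 35 × £9 = £315
  R–Salem: 80 × £2 = £160
Total = 165 + 840 + 50 + 60 + 315 + 160 = £1590.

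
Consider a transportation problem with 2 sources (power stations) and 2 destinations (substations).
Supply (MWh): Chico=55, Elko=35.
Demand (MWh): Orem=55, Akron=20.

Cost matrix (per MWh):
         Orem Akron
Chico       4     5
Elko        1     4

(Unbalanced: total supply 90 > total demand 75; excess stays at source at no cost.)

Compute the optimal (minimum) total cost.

One minimum-cost allocation:
  Chico–Orem: 20 × 4 = 80
  Chico–Akron: 20 × 5 = 100
  Elko–Orem: 35 × 1 = 35
Total = 80 + 100 + 35 = 215.
(Supply check: Chico ships 40; Elko ships 35.)

215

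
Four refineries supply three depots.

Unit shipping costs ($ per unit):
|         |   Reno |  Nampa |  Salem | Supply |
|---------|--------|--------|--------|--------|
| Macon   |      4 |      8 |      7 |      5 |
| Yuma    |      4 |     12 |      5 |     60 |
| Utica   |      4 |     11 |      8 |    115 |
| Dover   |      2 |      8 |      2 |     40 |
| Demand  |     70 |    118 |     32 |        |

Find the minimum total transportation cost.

One minimum-cost allocation:
  Macon–Nampa: 5 kL
  Yuma–Reno: 28 kL
  Yuma–Salem: 32 kL
  Utica–Reno: 42 kL
  Utica–Nampa: 73 kL
  Dover–Nampa: 40 kL
Total cost = $1603.

1603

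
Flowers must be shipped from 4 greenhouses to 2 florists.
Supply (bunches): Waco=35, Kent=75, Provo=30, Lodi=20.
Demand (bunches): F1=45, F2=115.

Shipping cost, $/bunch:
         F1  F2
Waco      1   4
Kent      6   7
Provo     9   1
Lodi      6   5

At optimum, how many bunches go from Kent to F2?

65

The minimum-cost plan:
  Waco–F1: 35 × $1 = $35
  Kent–F1: 10 × $6 = $60
  Kent–F2: 65 × $7 = $455
  Provo–F2: 30 × $1 = $30
  Lodi–F2: 20 × $5 = $100
Total cost = $680.
So Kent→F2 carries 65 bunches.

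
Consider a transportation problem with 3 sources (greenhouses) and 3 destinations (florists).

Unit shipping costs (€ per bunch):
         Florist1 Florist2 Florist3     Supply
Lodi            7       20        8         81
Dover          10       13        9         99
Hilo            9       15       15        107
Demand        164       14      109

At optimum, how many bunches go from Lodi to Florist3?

The minimum-cost plan:
  Lodi->Florist1: 57 × €7 = €399
  Lodi->Florist3: 24 × €8 = €192
  Dover->Florist2: 14 × €13 = €182
  Dover->Florist3: 85 × €9 = €765
  Hilo->Florist1: 107 × €9 = €963
Total cost = €2501.
So Lodi→Florist3 carries 24 bunches.

24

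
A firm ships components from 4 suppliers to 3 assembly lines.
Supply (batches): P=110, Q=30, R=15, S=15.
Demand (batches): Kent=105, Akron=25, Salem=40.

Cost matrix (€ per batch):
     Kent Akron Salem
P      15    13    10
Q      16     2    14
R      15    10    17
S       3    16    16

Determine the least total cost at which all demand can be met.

1850

Optimal allocation:
  P to Kent: 70 batches
  P to Salem: 40 batches
  Q to Kent: 5 batches
  Q to Akron: 25 batches
  R to Kent: 15 batches
  S to Kent: 15 batches
Total cost = €1850.
(Supply check: P ships 110; Q ships 30; R ships 15; S ships 15.)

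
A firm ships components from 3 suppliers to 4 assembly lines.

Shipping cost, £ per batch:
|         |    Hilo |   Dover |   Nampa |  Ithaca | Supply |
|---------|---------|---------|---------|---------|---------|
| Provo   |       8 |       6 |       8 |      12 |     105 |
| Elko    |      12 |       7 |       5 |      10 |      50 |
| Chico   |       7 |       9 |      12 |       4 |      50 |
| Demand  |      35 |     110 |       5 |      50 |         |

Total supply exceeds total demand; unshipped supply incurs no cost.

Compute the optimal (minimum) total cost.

1205

One minimum-cost allocation:
  Provo to Hilo: 35 × £8 = £280
  Provo to Dover: 70 × £6 = £420
  Elko to Dover: 40 × £7 = £280
  Elko to Nampa: 5 × £5 = £25
  Chico to Ithaca: 50 × £4 = £200
Total = 280 + 420 + 280 + 25 + 200 = £1205.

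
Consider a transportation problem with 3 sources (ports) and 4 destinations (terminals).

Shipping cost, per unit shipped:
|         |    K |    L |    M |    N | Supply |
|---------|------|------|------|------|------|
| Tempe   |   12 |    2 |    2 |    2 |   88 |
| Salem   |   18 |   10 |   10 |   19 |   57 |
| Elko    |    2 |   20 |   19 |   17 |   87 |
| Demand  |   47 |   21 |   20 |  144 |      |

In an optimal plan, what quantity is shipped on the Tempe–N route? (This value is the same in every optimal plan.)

88

Solving gives:
  Tempe–N: 88 × 2 = 176
  Salem–L: 21 × 10 = 210
  Salem–M: 20 × 10 = 200
  Salem–N: 16 × 19 = 304
  Elko–K: 47 × 2 = 94
  Elko–N: 40 × 17 = 680
Total cost = 1664.
So Tempe→N carries 88 TEU.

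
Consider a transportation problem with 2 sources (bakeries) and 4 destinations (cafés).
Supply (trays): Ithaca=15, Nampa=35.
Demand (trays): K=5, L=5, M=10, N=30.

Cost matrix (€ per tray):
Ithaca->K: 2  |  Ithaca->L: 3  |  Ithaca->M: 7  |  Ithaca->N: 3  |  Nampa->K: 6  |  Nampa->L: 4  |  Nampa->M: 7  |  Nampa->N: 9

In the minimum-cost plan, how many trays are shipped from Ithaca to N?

15

Optimal shipments:
  Ithaca–N: 15 × €3 = €45
  Nampa–K: 5 × €6 = €30
  Nampa–L: 5 × €4 = €20
  Nampa–M: 10 × €7 = €70
  Nampa–N: 15 × €9 = €135
Total cost = €300.
So Ithaca→N carries 15 trays.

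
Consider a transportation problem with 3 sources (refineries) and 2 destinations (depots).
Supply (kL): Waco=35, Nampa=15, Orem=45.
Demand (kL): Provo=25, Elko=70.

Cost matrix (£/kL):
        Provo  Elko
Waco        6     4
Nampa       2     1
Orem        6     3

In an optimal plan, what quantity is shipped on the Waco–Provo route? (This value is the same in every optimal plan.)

10

The minimum-cost plan:
  Waco to Provo: 10 × £6 = £60
  Waco to Elko: 25 × £4 = £100
  Nampa to Provo: 15 × £2 = £30
  Orem to Elko: 45 × £3 = £135
Total cost = £325.
So Waco→Provo carries 10 kL.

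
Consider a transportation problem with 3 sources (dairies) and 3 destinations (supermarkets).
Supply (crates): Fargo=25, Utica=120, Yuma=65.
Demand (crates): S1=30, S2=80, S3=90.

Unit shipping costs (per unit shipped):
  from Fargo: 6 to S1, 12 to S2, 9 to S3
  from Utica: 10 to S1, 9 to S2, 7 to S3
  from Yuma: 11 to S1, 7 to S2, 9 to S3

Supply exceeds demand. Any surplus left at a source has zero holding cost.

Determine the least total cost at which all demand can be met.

1420

A cheapest plan:
  Fargo to S1: 25 × 6 = 150
  Utica to S1: 5 × 10 = 50
  Utica to S2: 15 × 9 = 135
  Utica to S3: 90 × 7 = 630
  Yuma to S2: 65 × 7 = 455
Total = 150 + 50 + 135 + 630 + 455 = 1420.
(Supply check: Fargo ships 25; Utica ships 110; Yuma ships 65.)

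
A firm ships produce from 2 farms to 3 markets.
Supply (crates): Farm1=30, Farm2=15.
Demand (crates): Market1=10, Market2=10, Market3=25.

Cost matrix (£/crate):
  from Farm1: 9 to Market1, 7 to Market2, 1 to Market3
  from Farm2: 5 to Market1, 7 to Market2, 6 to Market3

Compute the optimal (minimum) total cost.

145

Optimal allocation:
  Farm1 to Market2: 5 × £7 = £35
  Farm1 to Market3: 25 × £1 = £25
  Farm2 to Market1: 10 × £5 = £50
  Farm2 to Market2: 5 × £7 = £35
Total = 35 + 25 + 50 + 35 = £145.
(Supply check: Farm1 ships 30; Farm2 ships 15.)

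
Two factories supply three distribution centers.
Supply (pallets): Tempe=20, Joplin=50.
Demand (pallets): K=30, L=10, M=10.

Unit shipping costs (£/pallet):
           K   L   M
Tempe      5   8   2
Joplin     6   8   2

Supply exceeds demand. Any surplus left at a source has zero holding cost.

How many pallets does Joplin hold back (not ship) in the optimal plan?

20

An optimal plan:
  Tempe–K: 20 × £5 = £100
  Joplin–K: 10 × £6 = £60
  Joplin–L: 10 × £8 = £80
  Joplin–M: 10 × £2 = £20
Total cost = £260.
Joplin ships 30 of its 50, leaving 20.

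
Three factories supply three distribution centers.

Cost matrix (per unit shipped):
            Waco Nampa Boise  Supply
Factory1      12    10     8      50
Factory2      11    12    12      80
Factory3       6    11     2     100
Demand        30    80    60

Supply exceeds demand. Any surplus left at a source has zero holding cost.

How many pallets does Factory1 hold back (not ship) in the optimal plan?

0

An optimal plan:
  Factory1→Nampa: 50 × 10 = 500
  Factory2→Nampa: 20 × 12 = 240
  Factory3→Waco: 30 × 6 = 180
  Factory3→Nampa: 10 × 11 = 110
  Factory3→Boise: 60 × 2 = 120
Total cost = 1150.
Factory1 ships 50 of its 50, leaving 0.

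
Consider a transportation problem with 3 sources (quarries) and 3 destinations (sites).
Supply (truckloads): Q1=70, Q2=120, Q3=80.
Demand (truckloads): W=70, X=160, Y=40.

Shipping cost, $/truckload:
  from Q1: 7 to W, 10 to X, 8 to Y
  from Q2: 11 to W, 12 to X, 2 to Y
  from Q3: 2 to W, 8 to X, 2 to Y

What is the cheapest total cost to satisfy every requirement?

1960

An optimal shipping plan:
  Q1->X: 70 × $10 = $700
  Q2->X: 80 × $12 = $960
  Q2->Y: 40 × $2 = $80
  Q3->W: 70 × $2 = $140
  Q3->X: 10 × $8 = $80
Total = 700 + 960 + 80 + 140 + 80 = $1960.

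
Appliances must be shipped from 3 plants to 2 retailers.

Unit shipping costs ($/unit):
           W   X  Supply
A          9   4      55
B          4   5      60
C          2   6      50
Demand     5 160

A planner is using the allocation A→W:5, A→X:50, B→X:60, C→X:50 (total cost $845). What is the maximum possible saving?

45

Current plan cost = 5·9 + 50·4 + 60·5 + 50·6 = $845.
Optimal plan:
  A to X: 55 × $4 = $220
  B to X: 60 × $5 = $300
  C to W: 5 × $2 = $10
  C to X: 45 × $6 = $270
Optimal cost = $800.
Saving = 845 − 800 = $45.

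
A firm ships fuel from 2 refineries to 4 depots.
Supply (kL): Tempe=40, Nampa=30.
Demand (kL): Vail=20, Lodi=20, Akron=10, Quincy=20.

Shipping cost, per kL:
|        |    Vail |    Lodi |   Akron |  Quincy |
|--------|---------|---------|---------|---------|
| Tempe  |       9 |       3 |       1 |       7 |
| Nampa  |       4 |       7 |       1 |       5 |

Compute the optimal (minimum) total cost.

270

Optimal allocation:
  Tempe–Lodi: 20 × 3 = 60
  Tempe–Akron: 10 × 1 = 10
  Tempe–Quincy: 10 × 7 = 70
  Nampa–Vail: 20 × 4 = 80
  Nampa–Quincy: 10 × 5 = 50
Total = 60 + 10 + 70 + 80 + 50 = 270.
(Supply check: Tempe ships 40; Nampa ships 30.)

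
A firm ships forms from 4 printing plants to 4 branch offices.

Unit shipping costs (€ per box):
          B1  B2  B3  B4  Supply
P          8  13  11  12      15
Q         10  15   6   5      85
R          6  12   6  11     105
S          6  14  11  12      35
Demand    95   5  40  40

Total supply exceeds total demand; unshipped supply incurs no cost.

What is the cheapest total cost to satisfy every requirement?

1070

An optimal shipping plan:
  Q–B4: 40 boxes
  R–B1: 60 boxes
  R–B2: 5 boxes
  R–B3: 40 boxes
  S–B1: 35 boxes
Total cost = €1070.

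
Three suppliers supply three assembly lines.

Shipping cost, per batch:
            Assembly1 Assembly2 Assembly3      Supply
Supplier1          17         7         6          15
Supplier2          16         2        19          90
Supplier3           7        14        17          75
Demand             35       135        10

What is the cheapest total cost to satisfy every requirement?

Optimal allocation:
  Supplier1->Assembly2: 5 × 7 = 35
  Supplier1->Assembly3: 10 × 6 = 60
  Supplier2->Assembly2: 90 × 2 = 180
  Supplier3->Assembly1: 35 × 7 = 245
  Supplier3->Assembly2: 40 × 14 = 560
Total = 35 + 60 + 180 + 245 + 560 = 1080.

1080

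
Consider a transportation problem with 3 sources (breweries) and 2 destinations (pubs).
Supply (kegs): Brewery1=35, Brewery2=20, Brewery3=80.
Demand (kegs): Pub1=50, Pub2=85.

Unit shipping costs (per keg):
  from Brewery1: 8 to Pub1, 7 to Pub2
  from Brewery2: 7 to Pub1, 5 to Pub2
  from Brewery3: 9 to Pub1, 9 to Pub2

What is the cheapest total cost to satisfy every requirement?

1065

A cheapest plan:
  Brewery1–Pub2: 35 kegs
  Brewery2–Pub2: 20 kegs
  Brewery3–Pub1: 50 kegs
  Brewery3–Pub2: 30 kegs
Total cost = 1065.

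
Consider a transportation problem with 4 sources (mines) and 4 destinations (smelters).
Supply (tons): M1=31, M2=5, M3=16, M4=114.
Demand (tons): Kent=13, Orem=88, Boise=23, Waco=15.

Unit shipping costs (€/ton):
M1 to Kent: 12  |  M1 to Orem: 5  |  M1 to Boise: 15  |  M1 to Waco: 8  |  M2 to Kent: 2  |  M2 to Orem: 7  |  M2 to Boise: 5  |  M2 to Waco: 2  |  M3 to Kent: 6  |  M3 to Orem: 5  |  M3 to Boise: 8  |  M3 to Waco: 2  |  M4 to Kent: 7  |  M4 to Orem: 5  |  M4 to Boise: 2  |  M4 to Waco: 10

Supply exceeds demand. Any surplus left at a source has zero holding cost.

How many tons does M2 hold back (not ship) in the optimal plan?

An optimal plan:
  M1->Orem: 31 × €5 = €155
  M2->Kent: 5 × €2 = €10
  M3->Kent: 1 × €6 = €6
  M3->Waco: 15 × €2 = €30
  M4->Kent: 7 × €7 = €49
  M4->Orem: 57 × €5 = €285
  M4->Boise: 23 × €2 = €46
Total cost = €581.
M2 ships 5 of its 5, leaving 0.

0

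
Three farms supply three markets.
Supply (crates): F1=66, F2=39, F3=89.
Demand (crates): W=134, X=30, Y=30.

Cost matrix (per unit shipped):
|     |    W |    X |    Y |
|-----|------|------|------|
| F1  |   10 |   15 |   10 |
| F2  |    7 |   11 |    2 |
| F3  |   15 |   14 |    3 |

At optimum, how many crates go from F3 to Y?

The minimum-cost plan:
  F1->W: 66 × 10 = 660
  F2->W: 39 × 7 = 273
  F3->W: 29 × 15 = 435
  F3->X: 30 × 14 = 420
  F3->Y: 30 × 3 = 90
Total cost = 1878.
So F3→Y carries 30 crates.

30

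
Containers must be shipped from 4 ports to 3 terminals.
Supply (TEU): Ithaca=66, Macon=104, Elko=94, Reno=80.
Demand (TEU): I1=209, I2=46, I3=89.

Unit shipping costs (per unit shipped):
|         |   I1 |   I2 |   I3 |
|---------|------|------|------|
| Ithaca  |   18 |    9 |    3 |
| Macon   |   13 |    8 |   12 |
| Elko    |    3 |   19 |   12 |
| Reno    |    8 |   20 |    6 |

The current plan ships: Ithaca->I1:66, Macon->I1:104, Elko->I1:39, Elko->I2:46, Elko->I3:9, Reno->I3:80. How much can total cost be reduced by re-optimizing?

1923

Current plan cost = 66·18 + 104·13 + 39·3 + 46·19 + 9·12 + 80·6 = 4119.
Optimal plan:
  Ithaca->I3: 66 TEU
  Macon->I1: 58 TEU
  Macon->I2: 46 TEU
  Elko->I1: 94 TEU
  Reno->I1: 57 TEU
  Reno->I3: 23 TEU
Optimal cost = 2196.
Saving = 4119 − 2196 = 1923.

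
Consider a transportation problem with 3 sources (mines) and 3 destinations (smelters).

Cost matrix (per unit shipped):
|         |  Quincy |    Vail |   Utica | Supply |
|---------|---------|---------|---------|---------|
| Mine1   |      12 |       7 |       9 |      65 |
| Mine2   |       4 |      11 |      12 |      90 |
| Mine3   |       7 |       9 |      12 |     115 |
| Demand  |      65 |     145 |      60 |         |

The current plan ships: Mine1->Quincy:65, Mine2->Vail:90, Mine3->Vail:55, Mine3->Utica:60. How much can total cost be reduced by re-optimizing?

Current plan cost = 65·12 + 90·11 + 55·9 + 60·12 = 2985.
Optimal plan:
  Mine1 to Vail: 30 × 7 = 210
  Mine1 to Utica: 35 × 9 = 315
  Mine2 to Quincy: 65 × 4 = 260
  Mine2 to Utica: 25 × 12 = 300
  Mine3 to Vail: 115 × 9 = 1035
Optimal cost = 2120.
Saving = 2985 − 2120 = 865.

865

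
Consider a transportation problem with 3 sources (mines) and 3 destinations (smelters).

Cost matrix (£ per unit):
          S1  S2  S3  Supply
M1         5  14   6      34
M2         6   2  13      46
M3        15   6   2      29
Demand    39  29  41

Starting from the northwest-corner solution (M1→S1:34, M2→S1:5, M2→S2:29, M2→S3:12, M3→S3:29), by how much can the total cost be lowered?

Current plan cost = 34·5 + 5·6 + 29·2 + 12·13 + 29·2 = £472.
Optimal plan:
  M1->S1: 22 × £5 = £110
  M1->S3: 12 × £6 = £72
  M2->S1: 17 × £6 = £102
  M2->S2: 29 × £2 = £58
  M3->S3: 29 × £2 = £58
Optimal cost = £400.
Saving = 472 − 400 = £72.

72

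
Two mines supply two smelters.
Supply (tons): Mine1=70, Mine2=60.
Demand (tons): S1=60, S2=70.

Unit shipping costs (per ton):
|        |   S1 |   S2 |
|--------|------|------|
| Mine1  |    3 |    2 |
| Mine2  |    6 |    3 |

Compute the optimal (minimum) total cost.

A cheapest plan:
  Mine1->S1: 60 × 3 = 180
  Mine1->S2: 10 × 2 = 20
  Mine2->S2: 60 × 3 = 180
Total = 180 + 20 + 180 = 380.

380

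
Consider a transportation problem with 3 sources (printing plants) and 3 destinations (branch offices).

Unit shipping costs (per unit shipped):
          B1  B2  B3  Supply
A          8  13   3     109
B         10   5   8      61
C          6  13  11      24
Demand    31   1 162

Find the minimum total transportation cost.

Optimal allocation:
  A to B3: 109 × 3 = 327
  B to B1: 7 × 10 = 70
  B to B2: 1 × 5 = 5
  B to B3: 53 × 8 = 424
  C to B1: 24 × 6 = 144
Total = 327 + 70 + 5 + 424 + 144 = 970.

970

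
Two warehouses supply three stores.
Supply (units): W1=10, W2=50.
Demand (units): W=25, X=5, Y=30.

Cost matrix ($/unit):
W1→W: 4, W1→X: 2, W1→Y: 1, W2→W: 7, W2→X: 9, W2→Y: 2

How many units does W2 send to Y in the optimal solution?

The minimum-cost plan:
  W1–W: 5 units
  W1–X: 5 units
  W2–W: 20 units
  W2–Y: 30 units
Total cost = $230.
So W2→Y carries 30 units.

30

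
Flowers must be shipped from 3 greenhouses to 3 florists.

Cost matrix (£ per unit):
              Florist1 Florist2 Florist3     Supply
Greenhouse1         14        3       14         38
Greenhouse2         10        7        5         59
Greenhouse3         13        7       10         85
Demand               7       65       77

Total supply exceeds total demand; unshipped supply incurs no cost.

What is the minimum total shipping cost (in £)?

A cheapest plan:
  Greenhouse1–Florist2: 38 × £3 = £114
  Greenhouse2–Florist3: 59 × £5 = £295
  Greenhouse3–Florist1: 7 × £13 = £91
  Greenhouse3–Florist2: 27 × £7 = £189
  Greenhouse3–Florist3: 18 × £10 = £180
Total = 114 + 295 + 91 + 189 + 180 = £869.
(Supply check: Greenhouse1 ships 38; Greenhouse2 ships 59; Greenhouse3 ships 52.)

869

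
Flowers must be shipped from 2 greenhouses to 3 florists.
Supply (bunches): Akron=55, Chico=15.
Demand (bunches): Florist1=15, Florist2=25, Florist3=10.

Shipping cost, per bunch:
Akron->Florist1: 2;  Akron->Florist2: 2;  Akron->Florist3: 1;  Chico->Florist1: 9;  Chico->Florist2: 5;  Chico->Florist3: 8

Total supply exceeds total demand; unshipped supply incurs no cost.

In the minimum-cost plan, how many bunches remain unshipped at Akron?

5

An optimal plan:
  Akron->Florist1: 15 × 2 = 30
  Akron->Florist2: 25 × 2 = 50
  Akron->Florist3: 10 × 1 = 10
Total cost = 90.
Akron ships 50 of its 55, leaving 5.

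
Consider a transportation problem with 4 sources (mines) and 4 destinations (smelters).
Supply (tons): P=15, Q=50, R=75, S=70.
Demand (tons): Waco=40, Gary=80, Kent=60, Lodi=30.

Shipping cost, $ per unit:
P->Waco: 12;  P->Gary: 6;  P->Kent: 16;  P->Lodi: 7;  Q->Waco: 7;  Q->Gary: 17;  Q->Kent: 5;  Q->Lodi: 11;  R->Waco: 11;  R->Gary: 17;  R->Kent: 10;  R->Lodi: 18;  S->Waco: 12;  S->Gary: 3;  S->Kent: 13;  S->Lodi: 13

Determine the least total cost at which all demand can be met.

A cheapest plan:
  P to Gary: 10 × $6 = $60
  P to Lodi: 5 × $7 = $35
  Q to Kent: 25 × $5 = $125
  Q to Lodi: 25 × $11 = $275
  R to Waco: 40 × $11 = $440
  R to Kent: 35 × $10 = $350
  S to Gary: 70 × $3 = $210
Total = 60 + 35 + 125 + 275 + 440 + 350 + 210 = $1495.
(Supply check: P ships 15; Q ships 50; R ships 75; S ships 70.)

1495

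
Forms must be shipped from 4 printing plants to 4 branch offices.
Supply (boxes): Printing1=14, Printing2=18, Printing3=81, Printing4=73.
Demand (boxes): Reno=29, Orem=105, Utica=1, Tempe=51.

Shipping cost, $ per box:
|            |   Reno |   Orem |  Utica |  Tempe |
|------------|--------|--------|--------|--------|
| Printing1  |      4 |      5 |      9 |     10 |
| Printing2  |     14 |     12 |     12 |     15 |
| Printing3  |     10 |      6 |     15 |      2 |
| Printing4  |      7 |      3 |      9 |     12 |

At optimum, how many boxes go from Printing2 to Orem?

The minimum-cost plan:
  Printing1–Reno: 14 × $4 = $56
  Printing2–Reno: 15 × $14 = $210
  Printing2–Orem: 2 × $12 = $24
  Printing2–Utica: 1 × $12 = $12
  Printing3–Orem: 30 × $6 = $180
  Printing3–Tempe: 51 × $2 = $102
  Printing4–Orem: 73 × $3 = $219
Total cost = $803.
So Printing2→Orem carries 2 boxes.

2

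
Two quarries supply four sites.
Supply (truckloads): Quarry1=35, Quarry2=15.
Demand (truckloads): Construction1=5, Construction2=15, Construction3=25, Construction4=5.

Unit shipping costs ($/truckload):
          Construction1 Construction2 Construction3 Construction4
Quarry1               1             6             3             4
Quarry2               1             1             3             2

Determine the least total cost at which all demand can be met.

Optimal allocation:
  Quarry1→Construction1: 5 × $1 = $5
  Quarry1→Construction3: 25 × $3 = $75
  Quarry1→Construction4: 5 × $4 = $20
  Quarry2→Construction2: 15 × $1 = $15
Total = 5 + 75 + 20 + 15 = $115.

115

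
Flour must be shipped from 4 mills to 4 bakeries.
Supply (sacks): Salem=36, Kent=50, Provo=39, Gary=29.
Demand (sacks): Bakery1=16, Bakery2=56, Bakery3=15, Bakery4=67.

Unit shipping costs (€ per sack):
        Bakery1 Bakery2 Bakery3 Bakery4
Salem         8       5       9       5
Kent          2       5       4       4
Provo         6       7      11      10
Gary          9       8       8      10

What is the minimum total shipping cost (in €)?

853

Optimal allocation:
  Salem->Bakery2: 3 × €5 = €15
  Salem->Bakery4: 33 × €5 = €165
  Kent->Bakery1: 16 × €2 = €32
  Kent->Bakery4: 34 × €4 = €136
  Provo->Bakery2: 39 × €7 = €273
  Gary->Bakery2: 14 × €8 = €112
  Gary->Bakery3: 15 × €8 = €120
Total = 15 + 165 + 32 + 136 + 273 + 112 + 120 = €853.
(Supply check: Salem ships 36; Kent ships 50; Provo ships 39; Gary ships 29.)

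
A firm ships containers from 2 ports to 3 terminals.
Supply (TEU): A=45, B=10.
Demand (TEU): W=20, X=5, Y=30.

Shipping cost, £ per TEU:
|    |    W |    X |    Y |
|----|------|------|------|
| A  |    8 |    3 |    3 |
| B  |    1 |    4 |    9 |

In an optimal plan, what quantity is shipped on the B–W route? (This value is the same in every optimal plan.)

Solving gives:
  A to W: 10 × £8 = £80
  A to X: 5 × £3 = £15
  A to Y: 30 × £3 = £90
  B to W: 10 × £1 = £10
Total cost = £195.
So B→W carries 10 TEU.

10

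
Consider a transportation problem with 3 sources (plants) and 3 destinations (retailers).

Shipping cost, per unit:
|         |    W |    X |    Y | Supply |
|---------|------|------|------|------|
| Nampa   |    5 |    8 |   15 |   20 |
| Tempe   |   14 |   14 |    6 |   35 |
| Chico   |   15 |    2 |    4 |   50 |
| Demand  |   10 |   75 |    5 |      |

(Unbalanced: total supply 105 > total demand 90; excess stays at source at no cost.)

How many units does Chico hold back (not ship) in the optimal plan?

0

Minimum-cost shipments:
  Nampa–W: 10 × 5 = 50
  Nampa–X: 10 × 8 = 80
  Tempe–X: 15 × 14 = 210
  Tempe–Y: 5 × 6 = 30
  Chico–X: 50 × 2 = 100
Total cost = 470.
Chico ships 50 of its 50, leaving 0.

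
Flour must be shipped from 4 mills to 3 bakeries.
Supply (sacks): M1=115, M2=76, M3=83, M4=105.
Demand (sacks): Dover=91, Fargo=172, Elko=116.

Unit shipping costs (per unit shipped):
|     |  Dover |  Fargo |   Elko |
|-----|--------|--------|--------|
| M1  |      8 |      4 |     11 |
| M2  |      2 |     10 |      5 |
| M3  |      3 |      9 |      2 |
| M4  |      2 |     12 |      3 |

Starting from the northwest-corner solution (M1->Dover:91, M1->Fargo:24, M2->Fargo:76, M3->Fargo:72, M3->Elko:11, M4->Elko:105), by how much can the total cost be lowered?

1092

Current plan cost = 91·8 + 24·4 + 76·10 + 72·9 + 11·2 + 105·3 = 2569.
Optimal plan:
  M1 to Fargo: 115 × 4 = 460
  M2 to Dover: 19 × 2 = 38
  M2 to Fargo: 57 × 10 = 570
  M3 to Elko: 83 × 2 = 166
  M4 to Dover: 72 × 2 = 144
  M4 to Elko: 33 × 3 = 99
Optimal cost = 1477.
Saving = 2569 − 1477 = 1092.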